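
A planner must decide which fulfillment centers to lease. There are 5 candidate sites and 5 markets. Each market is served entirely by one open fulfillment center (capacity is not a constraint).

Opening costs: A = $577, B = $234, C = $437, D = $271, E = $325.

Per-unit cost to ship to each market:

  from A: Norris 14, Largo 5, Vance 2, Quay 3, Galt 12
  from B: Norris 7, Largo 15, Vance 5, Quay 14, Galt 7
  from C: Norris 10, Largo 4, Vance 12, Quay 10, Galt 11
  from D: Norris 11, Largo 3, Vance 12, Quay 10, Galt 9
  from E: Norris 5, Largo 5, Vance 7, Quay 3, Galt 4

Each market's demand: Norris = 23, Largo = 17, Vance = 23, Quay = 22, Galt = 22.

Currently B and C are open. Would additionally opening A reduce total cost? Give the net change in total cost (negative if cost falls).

No — net change +354 (cost rises by 354).

Current service cost with {B, C}: 718.
Adding A: each market re-picks its cheapest; new service cost 495, saving 223.
Extra fixed cost: 577. Net change = 577 − 223 = 354.
(Totals: 1389 → 1743.)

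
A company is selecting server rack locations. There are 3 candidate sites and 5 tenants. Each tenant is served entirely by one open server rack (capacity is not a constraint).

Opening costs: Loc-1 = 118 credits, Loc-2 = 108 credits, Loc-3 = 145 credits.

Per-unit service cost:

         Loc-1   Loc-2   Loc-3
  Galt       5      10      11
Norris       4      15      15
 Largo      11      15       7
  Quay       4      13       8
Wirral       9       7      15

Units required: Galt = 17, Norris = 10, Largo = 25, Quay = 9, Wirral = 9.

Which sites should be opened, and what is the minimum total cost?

For any fixed open set, each tenant goes to its cheapest open site; total = fixed + service.
{Loc-1}: Galt→Loc-1 5·17=85, Norris→Loc-1 4·10=40, Largo→Loc-1 11·25=275, Quay→Loc-1 4·9=36, Wirral→Loc-1 9·9=81. Service 517; fixed 118; total 635.
{Loc-1, Loc-3}: Galt→Loc-1 5·17=85, Norris→Loc-1 4·10=40, Largo→Loc-3 7·25=175, Quay→Loc-1 4·9=36, Wirral→Loc-1 9·9=81. Service 417; fixed 263; total 680.
{Loc-1, Loc-2}: Galt→Loc-1 5·17=85, Norris→Loc-1 4·10=40, Largo→Loc-1 11·25=275, Quay→Loc-1 4·9=36, Wirral→Loc-2 7·9=63. Service 499; fixed 226; total 725.
{Loc-1, Loc-2, Loc-3}: service 399 + fixed 371 = 770
(All 7 nonempty subsets were checked; Loc-1 only is lowest.)

Open Loc-1 only; minimum total cost 635.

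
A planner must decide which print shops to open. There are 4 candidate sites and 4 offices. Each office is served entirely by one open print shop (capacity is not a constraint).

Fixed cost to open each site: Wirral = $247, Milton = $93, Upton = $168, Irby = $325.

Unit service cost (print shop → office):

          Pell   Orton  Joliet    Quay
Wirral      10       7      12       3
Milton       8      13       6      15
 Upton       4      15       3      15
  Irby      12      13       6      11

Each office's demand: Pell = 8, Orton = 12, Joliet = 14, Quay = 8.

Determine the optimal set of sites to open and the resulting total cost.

For any fixed open set, each office goes to its cheapest open site; total = fixed + service.
{Milton}: Pell→Milton 8·8=64, Orton→Milton 13·12=156, Joliet→Milton 6·14=84, Quay→Milton 15·8=120. Service 424; fixed 93; total 517.
{Upton}: service 374 + fixed 168 = 542
{Wirral, Milton}: Pell→Milton 8·8=64, Orton→Wirral 7·12=84, Joliet→Milton 6·14=84, Quay→Wirral 3·8=24. Service 256; fixed 340; total 596.
{Wirral, Milton, Upton, Irby}: service 182 + fixed 833 = 1015
No other subset beats 517.

Open Milton only; minimum total cost 517.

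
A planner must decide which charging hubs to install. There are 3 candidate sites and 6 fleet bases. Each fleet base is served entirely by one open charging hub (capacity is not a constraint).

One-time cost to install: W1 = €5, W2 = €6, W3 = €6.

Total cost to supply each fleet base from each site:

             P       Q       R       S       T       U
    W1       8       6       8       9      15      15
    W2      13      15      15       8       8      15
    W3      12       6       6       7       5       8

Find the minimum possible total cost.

For any fixed open set, each fleet base goes to its cheapest open site; total = fixed + service.
{W3}: P→W3 12, Q→W3 6, R→W3 6, S→W3 7, T→W3 5, U→W3 8. Service 44; fixed 6; total 50.
{W1, W3}: service 40 + fixed 11 = 51
{W2, W3}: P→W3 12, Q→W3 6, R→W3 6, S→W3 7, T→W3 5, U→W3 8. Service 44; fixed 12; total 56.
{W1, W2, W3}: service 40 + fixed 17 = 57
No other subset beats 50.

Minimum total cost: 50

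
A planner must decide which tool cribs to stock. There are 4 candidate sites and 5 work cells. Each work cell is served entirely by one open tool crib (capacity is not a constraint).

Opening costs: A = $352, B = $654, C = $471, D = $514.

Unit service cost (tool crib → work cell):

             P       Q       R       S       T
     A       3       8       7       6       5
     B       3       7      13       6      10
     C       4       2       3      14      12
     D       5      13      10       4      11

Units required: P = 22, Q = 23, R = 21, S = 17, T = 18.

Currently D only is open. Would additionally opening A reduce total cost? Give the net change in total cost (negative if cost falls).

No — net change +22 (cost rises by 22).

Current service cost with {D}: 885.
Adding A: each work cell re-picks its cheapest; new service cost 555, saving 330.
Extra fixed cost: 352. Net change = 352 − 330 = 22.
(Totals: 1399 → 1421.)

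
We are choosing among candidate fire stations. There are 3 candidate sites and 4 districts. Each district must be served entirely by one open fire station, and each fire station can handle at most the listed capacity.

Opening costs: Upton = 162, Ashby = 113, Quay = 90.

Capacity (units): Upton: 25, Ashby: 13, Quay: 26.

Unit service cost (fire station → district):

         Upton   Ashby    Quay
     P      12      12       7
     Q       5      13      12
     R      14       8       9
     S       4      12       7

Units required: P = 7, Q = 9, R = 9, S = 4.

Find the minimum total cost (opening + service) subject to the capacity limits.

Open {Upton, Quay}: P→Quay 7·7=49, Q→Upton 5·9=45, R→Quay 9·9=81, S→Upton 4·4=16.
Loads: Upton carries 13/25, Quay carries 16/26. Service 191; fixed 252; total 443.
Next best feasible plan costs 455.

Minimum total cost: 443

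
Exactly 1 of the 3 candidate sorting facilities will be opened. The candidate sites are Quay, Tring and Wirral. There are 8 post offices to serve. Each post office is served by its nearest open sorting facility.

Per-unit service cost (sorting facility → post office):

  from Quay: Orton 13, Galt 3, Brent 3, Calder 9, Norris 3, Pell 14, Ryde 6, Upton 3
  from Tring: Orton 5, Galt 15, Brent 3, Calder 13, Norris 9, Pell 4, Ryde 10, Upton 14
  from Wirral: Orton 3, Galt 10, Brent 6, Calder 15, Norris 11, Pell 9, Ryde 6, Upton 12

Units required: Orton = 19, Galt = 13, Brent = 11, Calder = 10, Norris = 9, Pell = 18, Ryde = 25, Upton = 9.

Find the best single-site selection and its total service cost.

Choose Quay only; total service cost 865.

With exactly 1 open, each post office uses its cheapest among the chosen.
{Quay}: Orton→Quay 13·19=247, Galt→Quay 3·13=39, Brent→Quay 3·11=33, Calder→Quay 9·10=90, Norris→Quay 3·9=27, Pell→Quay 14·18=252, Ryde→Quay 6·25=150, Upton→Quay 3·9=27. Service cost 865.
{Wirral}: service cost 922
{Tring}: service cost 982
Among all 3 size-1 choices, {Quay} is lowest.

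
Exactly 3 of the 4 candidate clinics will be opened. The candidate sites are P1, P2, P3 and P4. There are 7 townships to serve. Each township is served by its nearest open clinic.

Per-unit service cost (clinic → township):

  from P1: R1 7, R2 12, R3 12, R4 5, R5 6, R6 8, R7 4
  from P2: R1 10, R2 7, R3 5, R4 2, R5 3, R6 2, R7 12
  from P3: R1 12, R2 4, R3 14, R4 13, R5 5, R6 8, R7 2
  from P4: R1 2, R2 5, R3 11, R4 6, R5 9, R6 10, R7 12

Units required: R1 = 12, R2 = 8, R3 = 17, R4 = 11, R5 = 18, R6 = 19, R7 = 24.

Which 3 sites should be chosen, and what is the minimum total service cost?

With exactly 3 open, each township uses its cheapest among the chosen.
{P2, P3, P4}: R1→P4 2·12=24, R2→P3 4·8=32, R3→P2 5·17=85, R4→P2 2·11=22, R5→P2 3·18=54, R6→P2 2·19=38, R7→P3 2·24=48. Service cost 303.
{P1, P2, P4}: service cost 359
{P1, P2, P3}: service cost 363
Among all 4 size-3 choices, {P2, P3, P4} is lowest.

Choose P2, P3 and P4; total service cost 303.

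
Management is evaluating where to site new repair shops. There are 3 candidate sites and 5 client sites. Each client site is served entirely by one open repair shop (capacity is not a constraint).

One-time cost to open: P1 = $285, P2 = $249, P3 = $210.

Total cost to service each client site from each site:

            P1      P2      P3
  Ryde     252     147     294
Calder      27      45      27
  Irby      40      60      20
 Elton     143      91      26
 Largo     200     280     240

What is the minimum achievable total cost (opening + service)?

Minimum total cost: 817

For any fixed open set, each client site goes to its cheapest open site; total = fixed + service.
{P3}: Ryde→P3 294, Calder→P3 27, Irby→P3 20, Elton→P3 26, Largo→P3 240. Service 607; fixed 210; total 817.
{P2}: service 623 + fixed 249 = 872
{P2, P3}: Ryde→P2 147, Calder→P3 27, Irby→P3 20, Elton→P3 26, Largo→P3 240. Service 460; fixed 459; total 919.
{P1, P2, P3}: service 420 + fixed 744 = 1164
(All 7 nonempty subsets were checked; P3 only is lowest.)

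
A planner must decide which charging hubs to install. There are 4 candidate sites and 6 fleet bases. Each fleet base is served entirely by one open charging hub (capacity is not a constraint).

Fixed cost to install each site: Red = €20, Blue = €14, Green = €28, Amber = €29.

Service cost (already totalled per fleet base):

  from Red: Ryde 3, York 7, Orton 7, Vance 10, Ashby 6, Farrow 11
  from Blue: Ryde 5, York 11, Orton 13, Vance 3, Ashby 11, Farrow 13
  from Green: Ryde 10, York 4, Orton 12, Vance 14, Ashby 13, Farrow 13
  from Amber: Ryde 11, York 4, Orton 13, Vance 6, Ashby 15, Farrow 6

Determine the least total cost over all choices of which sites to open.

Minimum total cost: 64

For any fixed open set, each fleet base goes to its cheapest open site; total = fixed + service.
{Red}: Ryde→Red 3, York→Red 7, Orton→Red 7, Vance→Red 10, Ashby→Red 6, Farrow→Red 11. Service 44; fixed 20; total 64.
{Blue}: service 56 + fixed 14 = 70
{Red, Blue}: Ryde→Red 3, York→Red 7, Orton→Red 7, Vance→Blue 3, Ashby→Red 6, Farrow→Red 11. Service 37; fixed 34; total 71.
{Red, Blue, Green, Amber}: service 29 + fixed 91 = 120
No other subset beats 64.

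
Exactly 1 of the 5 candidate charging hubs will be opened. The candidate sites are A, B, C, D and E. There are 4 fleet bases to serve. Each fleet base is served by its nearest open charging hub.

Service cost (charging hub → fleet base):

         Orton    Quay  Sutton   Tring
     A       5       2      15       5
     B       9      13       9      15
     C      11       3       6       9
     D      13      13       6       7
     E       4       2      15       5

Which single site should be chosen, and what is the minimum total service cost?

With exactly 1 open, each fleet base uses its cheapest among the chosen.
{E}: Orton→E 4, Quay→E 2, Sutton→E 15, Tring→E 5. Service cost 26.
{A}: service cost 27
{C}: service cost 29
Among all 5 size-1 choices, {E} is lowest.

Choose E only; total service cost 26.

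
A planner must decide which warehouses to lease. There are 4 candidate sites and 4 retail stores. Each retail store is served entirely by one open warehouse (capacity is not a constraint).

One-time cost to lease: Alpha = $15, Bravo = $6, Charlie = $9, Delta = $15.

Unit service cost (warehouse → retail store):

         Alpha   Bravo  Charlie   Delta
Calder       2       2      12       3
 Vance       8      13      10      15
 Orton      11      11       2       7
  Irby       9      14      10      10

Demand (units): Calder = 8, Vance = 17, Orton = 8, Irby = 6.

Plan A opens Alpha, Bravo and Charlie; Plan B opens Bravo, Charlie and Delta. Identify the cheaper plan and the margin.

Plan A is cheaper by 40.

Plan A: {Alpha, Bravo, Charlie}: Calder→Alpha 2·8=16, Vance→Alpha 8·17=136, Orton→Charlie 2·8=16, Irby→Alpha 9·6=54. Service 222; fixed 30; total 252.
Plan B: {Bravo, Charlie, Delta}: Calder→Bravo 2·8=16, Vance→Charlie 10·17=170, Orton→Charlie 2·8=16, Irby→Charlie 10·6=60. Service 262; fixed 30; total 292.
Difference: |252 − 292| = 40.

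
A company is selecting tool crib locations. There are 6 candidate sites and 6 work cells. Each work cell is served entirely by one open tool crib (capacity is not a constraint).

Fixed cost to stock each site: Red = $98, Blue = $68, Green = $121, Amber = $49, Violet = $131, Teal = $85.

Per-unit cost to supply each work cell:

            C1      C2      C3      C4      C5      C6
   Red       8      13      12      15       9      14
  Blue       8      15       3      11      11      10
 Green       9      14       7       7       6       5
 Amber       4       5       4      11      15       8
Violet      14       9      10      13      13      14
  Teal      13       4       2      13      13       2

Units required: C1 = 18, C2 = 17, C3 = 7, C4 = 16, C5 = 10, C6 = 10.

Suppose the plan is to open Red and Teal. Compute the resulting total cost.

Each work cell is assigned to its cheapest site among the open ones.
{Red, Teal}: C1→Red 8·18=144, C2→Teal 4·17=68, C3→Teal 2·7=14, C4→Teal 13·16=208, C5→Red 9·10=90, C6→Teal 2·10=20. Service 544; fixed 183; total 727.

Total cost: 727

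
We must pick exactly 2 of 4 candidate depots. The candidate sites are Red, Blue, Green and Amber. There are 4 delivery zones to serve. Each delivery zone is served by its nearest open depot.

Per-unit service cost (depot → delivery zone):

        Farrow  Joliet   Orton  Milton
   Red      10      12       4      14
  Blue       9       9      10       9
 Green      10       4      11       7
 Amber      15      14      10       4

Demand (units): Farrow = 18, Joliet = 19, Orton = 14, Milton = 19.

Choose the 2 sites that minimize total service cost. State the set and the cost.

With exactly 2 open, each delivery zone uses its cheapest among the chosen.
{Red, Green}: Farrow→Red 10·18=180, Joliet→Green 4·19=76, Orton→Red 4·14=56, Milton→Green 7·19=133. Service cost 445.
{Green, Amber}: service cost 472
{Blue, Green}: service cost 511
Among all 6 size-2 choices, {Red, Green} is lowest.

Choose Red and Green; total service cost 445.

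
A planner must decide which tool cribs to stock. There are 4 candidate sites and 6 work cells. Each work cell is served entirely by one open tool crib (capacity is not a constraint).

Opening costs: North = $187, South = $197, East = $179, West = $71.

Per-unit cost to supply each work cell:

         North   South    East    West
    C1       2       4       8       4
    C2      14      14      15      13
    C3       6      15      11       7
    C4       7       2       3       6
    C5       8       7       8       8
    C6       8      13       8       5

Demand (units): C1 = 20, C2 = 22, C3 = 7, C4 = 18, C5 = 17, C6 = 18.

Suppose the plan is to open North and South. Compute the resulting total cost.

Total cost: 1073

Each work cell is assigned to its cheapest site among the open ones.
{North, South}: C1→North 2·20=40, C2→North 14·22=308, C3→North 6·7=42, C4→South 2·18=36, C5→South 7·17=119, C6→North 8·18=144. Service 689; fixed 384; total 1073.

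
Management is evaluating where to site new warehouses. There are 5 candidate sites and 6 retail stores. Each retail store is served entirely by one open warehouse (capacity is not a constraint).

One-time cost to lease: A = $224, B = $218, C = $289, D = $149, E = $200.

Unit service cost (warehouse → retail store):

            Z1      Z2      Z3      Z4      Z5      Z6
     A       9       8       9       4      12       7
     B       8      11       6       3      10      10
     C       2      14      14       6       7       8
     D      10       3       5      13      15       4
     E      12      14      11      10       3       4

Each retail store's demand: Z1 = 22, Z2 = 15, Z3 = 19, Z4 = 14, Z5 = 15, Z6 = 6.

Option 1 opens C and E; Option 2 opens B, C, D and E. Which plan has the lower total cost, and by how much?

Option 1 is cheaper by 46.

Option 1: {C, E}: Z1→C 2·22=44, Z2→C 14·15=210, Z3→E 11·19=209, Z4→C 6·14=84, Z5→E 3·15=45, Z6→E 4·6=24. Service 616; fixed 489; total 1105.
Option 2: {B, C, D, E}: Z1→C 2·22=44, Z2→D 3·15=45, Z3→D 5·19=95, Z4→B 3·14=42, Z5→E 3·15=45, Z6→D 4·6=24. Service 295; fixed 856; total 1151.
Difference: |1105 − 1151| = 46.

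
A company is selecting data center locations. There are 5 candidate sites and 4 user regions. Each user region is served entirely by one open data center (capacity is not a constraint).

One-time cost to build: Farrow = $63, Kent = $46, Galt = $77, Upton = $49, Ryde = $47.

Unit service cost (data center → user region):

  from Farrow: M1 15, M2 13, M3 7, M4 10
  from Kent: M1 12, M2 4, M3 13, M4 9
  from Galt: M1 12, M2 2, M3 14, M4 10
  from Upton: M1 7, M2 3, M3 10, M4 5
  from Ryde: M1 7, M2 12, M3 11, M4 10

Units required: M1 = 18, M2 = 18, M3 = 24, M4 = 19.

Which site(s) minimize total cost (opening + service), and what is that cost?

For any fixed open set, each user region goes to its cheapest open site; total = fixed + service.
{Farrow, Upton}: M1→Upton 7·18=126, M2→Upton 3·18=54, M3→Farrow 7·24=168, M4→Upton 5·19=95. Service 443; fixed 112; total 555.
{Upton}: M1→Upton 7·18=126, M2→Upton 3·18=54, M3→Upton 10·24=240, M4→Upton 5·19=95. Service 515; fixed 49; total 564.
{Farrow, Kent, Upton}: service 443 + fixed 158 = 601
{Farrow, Kent, Galt, Upton, Ryde}: service 425 + fixed 282 = 707
No other subset beats 555.

Open Farrow and Upton; minimum total cost 555.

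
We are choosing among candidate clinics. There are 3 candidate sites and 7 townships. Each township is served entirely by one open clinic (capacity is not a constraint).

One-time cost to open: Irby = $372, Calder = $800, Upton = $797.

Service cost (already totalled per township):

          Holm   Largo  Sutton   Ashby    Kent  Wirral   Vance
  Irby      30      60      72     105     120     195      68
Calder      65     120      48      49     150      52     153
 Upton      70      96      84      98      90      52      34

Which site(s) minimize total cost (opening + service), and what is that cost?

Open Irby only; minimum total cost 1022.

For any fixed open set, each township goes to its cheapest open site; total = fixed + service.
{Irby}: Holm→Irby 30, Largo→Irby 60, Sutton→Irby 72, Ashby→Irby 105, Kent→Irby 120, Wirral→Irby 195, Vance→Irby 68. Service 650; fixed 372; total 1022.
{Upton}: service 524 + fixed 797 = 1321
{Calder}: service 637 + fixed 800 = 1437
{Irby, Calder, Upton}: Holm→Irby 30, Largo→Irby 60, Sutton→Calder 48, Ashby→Calder 49, Kent→Upton 90, Wirral→Calder 52, Vance→Upton 34. Service 363; fixed 1969; total 2332.
(All 7 nonempty subsets were checked; Irby only is lowest.)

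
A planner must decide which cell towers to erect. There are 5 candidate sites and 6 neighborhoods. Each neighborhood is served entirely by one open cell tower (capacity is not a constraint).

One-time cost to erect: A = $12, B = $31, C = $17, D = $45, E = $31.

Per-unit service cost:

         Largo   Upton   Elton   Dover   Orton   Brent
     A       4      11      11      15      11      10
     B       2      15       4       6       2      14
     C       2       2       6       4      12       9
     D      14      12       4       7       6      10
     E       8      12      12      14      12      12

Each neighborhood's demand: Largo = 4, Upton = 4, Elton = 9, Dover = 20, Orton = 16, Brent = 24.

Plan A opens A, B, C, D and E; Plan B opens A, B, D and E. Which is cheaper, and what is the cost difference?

Plan A: {A, B, C, D, E}: Largo→B 2·4=8, Upton→C 2·4=8, Elton→B 4·9=36, Dover→C 4·20=80, Orton→B 2·16=32, Brent→C 9·24=216. Service 380; fixed 136; total 516.
Plan B: {A, B, D, E}: Largo→B 2·4=8, Upton→A 11·4=44, Elton→B 4·9=36, Dover→B 6·20=120, Orton→B 2·16=32, Brent→A 10·24=240. Service 480; fixed 119; total 599.
Difference: |516 − 599| = 83.

Plan A is cheaper by 83.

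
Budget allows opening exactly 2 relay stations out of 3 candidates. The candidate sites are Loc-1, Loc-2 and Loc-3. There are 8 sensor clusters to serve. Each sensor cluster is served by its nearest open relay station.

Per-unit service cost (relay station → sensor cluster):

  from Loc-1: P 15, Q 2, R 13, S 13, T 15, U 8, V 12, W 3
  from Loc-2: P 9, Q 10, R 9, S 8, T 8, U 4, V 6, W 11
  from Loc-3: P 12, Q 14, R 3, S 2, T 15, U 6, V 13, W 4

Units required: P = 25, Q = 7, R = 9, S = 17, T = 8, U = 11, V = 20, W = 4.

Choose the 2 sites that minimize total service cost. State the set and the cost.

Choose Loc-2 and Loc-3; total service cost 600.

With exactly 2 open, each sensor cluster uses its cheapest among the chosen.
{Loc-2, Loc-3}: P→Loc-2 9·25=225, Q→Loc-2 10·7=70, R→Loc-3 3·9=27, S→Loc-3 2·17=34, T→Loc-2 8·8=64, U→Loc-2 4·11=44, V→Loc-2 6·20=120, W→Loc-3 4·4=16. Service cost 600.
{Loc-1, Loc-2}: service cost 696
{Loc-1, Loc-3}: service cost 813
Among all 3 size-2 choices, {Loc-2, Loc-3} is lowest.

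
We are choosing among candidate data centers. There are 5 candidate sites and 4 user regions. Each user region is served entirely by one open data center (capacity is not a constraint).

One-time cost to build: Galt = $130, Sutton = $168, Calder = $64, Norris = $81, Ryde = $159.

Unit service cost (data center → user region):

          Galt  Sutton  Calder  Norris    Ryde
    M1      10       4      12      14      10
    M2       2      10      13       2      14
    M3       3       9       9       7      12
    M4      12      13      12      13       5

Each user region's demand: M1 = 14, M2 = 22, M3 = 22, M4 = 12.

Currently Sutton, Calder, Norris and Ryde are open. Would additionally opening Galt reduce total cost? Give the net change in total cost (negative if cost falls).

Current service cost with {Sutton, Calder, Norris, Ryde}: 314.
Adding Galt: each user region re-picks its cheapest; new service cost 226, saving 88.
Extra fixed cost: 130. Net change = 130 − 88 = 42.
(Totals: 786 → 828.)

No — net change +42 (cost rises by 42).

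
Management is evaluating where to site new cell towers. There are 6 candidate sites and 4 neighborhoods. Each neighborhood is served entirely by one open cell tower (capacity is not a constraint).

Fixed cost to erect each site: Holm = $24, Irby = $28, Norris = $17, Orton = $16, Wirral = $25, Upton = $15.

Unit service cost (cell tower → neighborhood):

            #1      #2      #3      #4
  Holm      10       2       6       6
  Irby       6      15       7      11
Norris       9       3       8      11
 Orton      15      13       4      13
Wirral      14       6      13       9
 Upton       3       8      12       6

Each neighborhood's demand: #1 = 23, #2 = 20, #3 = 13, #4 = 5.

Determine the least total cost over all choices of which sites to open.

Minimum total cost: 246

For any fixed open set, each neighborhood goes to its cheapest open site; total = fixed + service.
{Holm, Orton, Upton}: #1→Upton 3·23=69, #2→Holm 2·20=40, #3→Orton 4·13=52, #4→Holm 6·5=30. Service 191; fixed 55; total 246.
{Holm, Upton}: #1→Upton 3·23=69, #2→Holm 2·20=40, #3→Holm 6·13=78, #4→Holm 6·5=30. Service 217; fixed 39; total 256.
{Norris, Orton, Upton}: service 211 + fixed 48 = 259
{Holm, Irby, Norris, Orton, Wirral, Upton}: #1→Upton 3·23=69, #2→Holm 2·20=40, #3→Orton 4·13=52, #4→Holm 6·5=30. Service 191; fixed 125; total 316.
No other subset beats 246.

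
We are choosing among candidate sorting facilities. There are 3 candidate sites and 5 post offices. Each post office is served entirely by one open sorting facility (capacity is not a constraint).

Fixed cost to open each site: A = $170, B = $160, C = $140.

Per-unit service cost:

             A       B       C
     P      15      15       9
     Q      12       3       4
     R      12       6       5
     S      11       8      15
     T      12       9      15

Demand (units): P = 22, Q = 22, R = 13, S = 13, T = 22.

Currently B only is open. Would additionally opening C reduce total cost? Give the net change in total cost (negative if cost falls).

Yes — net change −5 (cost falls by 5).

Current service cost with {B}: 776.
Adding C: each post office re-picks its cheapest; new service cost 631, saving 145.
Extra fixed cost: 140. Net change = 140 − 145 = -5.
(Totals: 936 → 931.)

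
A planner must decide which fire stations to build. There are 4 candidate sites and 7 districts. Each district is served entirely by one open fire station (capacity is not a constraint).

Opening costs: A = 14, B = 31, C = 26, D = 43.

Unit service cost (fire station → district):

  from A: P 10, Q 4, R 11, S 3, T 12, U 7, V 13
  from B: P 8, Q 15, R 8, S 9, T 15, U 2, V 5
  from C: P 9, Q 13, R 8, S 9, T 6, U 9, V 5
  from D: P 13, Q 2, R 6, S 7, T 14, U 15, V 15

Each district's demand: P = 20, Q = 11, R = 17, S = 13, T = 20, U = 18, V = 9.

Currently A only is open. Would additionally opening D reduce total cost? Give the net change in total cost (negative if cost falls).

Yes — net change −64 (cost falls by 64).

Current service cost with {A}: 953.
Adding D: each district re-picks its cheapest; new service cost 846, saving 107.
Extra fixed cost: 43. Net change = 43 − 107 = -64.
(Totals: 967 → 903.)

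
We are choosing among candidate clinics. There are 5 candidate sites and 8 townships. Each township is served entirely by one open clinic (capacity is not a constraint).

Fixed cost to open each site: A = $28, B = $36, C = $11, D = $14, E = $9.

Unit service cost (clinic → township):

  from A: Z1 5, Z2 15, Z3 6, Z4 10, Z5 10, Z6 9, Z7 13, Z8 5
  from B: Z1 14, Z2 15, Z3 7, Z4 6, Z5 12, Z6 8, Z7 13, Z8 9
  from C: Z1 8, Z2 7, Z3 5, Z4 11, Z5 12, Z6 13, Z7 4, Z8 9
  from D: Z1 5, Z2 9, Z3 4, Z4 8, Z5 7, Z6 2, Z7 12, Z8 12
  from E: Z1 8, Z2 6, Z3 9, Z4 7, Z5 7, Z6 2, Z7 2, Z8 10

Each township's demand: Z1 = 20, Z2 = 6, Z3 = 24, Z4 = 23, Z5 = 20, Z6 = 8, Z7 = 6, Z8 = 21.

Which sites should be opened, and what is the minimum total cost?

Open A, D and E; minimum total cost 717.

For any fixed open set, each township goes to its cheapest open site; total = fixed + service.
{A, D, E}: Z1→A 5·20=100, Z2→E 6·6=36, Z3→D 4·24=96, Z4→E 7·23=161, Z5→D 7·20=140, Z6→D 2·8=16, Z7→E 2·6=12, Z8→A 5·21=105. Service 666; fixed 51; total 717.
{A, C, D, E}: Z1→A 5·20=100, Z2→E 6·6=36, Z3→D 4·24=96, Z4→E 7·23=161, Z5→D 7·20=140, Z6→D 2·8=16, Z7→E 2·6=12, Z8→A 5·21=105. Service 666; fixed 62; total 728.
{A, B, D, E}: service 643 + fixed 87 = 730
{A, B, C, D, E}: service 643 + fixed 98 = 741
No other subset beats 717.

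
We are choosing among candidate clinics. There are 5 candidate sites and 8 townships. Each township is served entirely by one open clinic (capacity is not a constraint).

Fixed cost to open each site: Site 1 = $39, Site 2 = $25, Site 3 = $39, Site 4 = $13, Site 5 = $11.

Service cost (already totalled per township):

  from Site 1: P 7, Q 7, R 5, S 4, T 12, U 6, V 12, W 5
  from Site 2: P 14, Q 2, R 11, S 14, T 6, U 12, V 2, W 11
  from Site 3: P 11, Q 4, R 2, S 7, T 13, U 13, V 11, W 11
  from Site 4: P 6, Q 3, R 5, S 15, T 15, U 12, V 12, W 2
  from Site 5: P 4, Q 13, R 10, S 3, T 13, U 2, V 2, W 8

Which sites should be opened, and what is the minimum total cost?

Open Site 4 and Site 5; minimum total cost 58.

For any fixed open set, each township goes to its cheapest open site; total = fixed + service.
{Site 4, Site 5}: P→Site 5 4, Q→Site 4 3, R→Site 4 5, S→Site 5 3, T→Site 5 13, U→Site 5 2, V→Site 5 2, W→Site 4 2. Service 34; fixed 24; total 58.
{Site 5}: service 55 + fixed 11 = 66
{Site 2, Site 5}: service 37 + fixed 36 = 73
{Site 1, Site 2, Site 3, Site 4, Site 5}: service 23 + fixed 127 = 150
No other subset beats 58.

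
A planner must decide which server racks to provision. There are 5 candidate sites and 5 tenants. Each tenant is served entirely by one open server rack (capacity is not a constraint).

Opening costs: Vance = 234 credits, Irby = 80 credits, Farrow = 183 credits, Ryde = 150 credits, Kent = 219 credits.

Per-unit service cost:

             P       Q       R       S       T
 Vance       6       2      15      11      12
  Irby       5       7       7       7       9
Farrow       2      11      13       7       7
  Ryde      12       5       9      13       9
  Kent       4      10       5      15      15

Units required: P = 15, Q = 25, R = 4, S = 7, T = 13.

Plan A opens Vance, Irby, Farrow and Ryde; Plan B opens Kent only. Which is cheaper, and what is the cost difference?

Plan B is cheaper by 46.

Plan A: {Vance, Irby, Farrow, Ryde}: P→Farrow 2·15=30, Q→Vance 2·25=50, R→Irby 7·4=28, S→Irby 7·7=49, T→Farrow 7·13=91. Service 248; fixed 647; total 895.
Plan B: {Kent}: P→Kent 4·15=60, Q→Kent 10·25=250, R→Kent 5·4=20, S→Kent 15·7=105, T→Kent 15·13=195. Service 630; fixed 219; total 849.
Difference: |895 − 849| = 46.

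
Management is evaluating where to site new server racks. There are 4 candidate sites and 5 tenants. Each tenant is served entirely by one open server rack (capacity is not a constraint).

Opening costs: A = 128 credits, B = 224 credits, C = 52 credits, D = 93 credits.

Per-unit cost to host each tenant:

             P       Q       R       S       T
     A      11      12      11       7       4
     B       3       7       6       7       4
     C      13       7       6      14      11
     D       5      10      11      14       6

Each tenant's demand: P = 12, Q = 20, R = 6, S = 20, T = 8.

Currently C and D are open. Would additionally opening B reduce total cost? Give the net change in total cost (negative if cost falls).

Current service cost with {C, D}: 564.
Adding B: each tenant re-picks its cheapest; new service cost 384, saving 180.
Extra fixed cost: 224. Net change = 224 − 180 = 44.
(Totals: 709 → 753.)

No — net change +44 (cost rises by 44).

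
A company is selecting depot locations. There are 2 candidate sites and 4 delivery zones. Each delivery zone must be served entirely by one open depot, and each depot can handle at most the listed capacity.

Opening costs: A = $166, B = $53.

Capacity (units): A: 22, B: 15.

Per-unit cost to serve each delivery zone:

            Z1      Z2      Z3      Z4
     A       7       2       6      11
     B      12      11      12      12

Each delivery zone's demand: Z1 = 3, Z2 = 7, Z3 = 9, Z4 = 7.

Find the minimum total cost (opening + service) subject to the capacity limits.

Minimum total cost: 392

Open {A, B}: Z1→A 7·3=21, Z2→A 2·7=14, Z3→A 6·9=54, Z4→B 12·7=84.
Loads: A carries 19/22, B carries 7/15. Service 173; fixed 219; total 392.
Next best feasible plan costs 407.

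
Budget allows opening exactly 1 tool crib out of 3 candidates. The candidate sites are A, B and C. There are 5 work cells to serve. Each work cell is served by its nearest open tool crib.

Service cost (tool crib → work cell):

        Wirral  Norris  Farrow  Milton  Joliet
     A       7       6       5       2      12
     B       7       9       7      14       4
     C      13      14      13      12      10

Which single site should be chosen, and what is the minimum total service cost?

With exactly 1 open, each work cell uses its cheapest among the chosen.
{A}: Wirral→A 7, Norris→A 6, Farrow→A 5, Milton→A 2, Joliet→A 12. Service cost 32.
{B}: service cost 41
{C}: service cost 62
Among all 3 size-1 choices, {A} is lowest.

Choose A only; total service cost 32.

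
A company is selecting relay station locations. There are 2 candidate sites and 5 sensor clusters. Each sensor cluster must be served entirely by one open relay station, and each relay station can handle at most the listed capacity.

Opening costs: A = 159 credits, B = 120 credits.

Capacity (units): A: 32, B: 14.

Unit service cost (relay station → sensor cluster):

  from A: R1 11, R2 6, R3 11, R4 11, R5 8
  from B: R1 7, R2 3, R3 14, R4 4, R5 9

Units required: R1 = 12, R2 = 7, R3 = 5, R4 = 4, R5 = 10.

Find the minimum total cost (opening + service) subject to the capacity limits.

Open {A, B}: R1→A 11·12=132, R2→B 3·7=21, R3→A 11·5=55, R4→B 4·4=16, R5→A 8·10=80.
Loads: A carries 27/32, B carries 11/14. Service 304; fixed 279; total 583.
Next best feasible plan costs 584.

Minimum total cost: 583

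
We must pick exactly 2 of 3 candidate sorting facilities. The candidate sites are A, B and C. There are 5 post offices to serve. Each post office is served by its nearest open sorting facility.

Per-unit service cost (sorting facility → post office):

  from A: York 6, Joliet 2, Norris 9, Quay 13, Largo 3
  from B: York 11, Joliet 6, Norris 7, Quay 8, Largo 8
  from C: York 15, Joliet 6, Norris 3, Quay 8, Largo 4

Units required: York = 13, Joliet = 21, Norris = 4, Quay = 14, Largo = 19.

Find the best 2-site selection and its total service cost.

Choose A and C; total service cost 301.

With exactly 2 open, each post office uses its cheapest among the chosen.
{A, C}: York→A 6·13=78, Joliet→A 2·21=42, Norris→C 3·4=12, Quay→C 8·14=112, Largo→A 3·19=57. Service cost 301.
{A, B}: service cost 317
{B, C}: service cost 469
Among all 3 size-2 choices, {A, C} is lowest.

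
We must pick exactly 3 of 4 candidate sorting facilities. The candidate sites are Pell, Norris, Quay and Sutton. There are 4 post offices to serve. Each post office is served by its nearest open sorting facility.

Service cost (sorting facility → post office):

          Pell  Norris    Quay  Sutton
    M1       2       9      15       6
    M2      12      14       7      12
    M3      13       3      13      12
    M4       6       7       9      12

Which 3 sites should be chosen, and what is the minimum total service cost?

Choose Pell, Norris and Quay; total service cost 18.

With exactly 3 open, each post office uses its cheapest among the chosen.
{Pell, Norris, Quay}: M1→Pell 2, M2→Quay 7, M3→Norris 3, M4→Pell 6. Service cost 18.
{Pell, Norris, Sutton}: service cost 23
{Norris, Quay, Sutton}: service cost 23
Among all 4 size-3 choices, {Pell, Norris, Quay} is lowest.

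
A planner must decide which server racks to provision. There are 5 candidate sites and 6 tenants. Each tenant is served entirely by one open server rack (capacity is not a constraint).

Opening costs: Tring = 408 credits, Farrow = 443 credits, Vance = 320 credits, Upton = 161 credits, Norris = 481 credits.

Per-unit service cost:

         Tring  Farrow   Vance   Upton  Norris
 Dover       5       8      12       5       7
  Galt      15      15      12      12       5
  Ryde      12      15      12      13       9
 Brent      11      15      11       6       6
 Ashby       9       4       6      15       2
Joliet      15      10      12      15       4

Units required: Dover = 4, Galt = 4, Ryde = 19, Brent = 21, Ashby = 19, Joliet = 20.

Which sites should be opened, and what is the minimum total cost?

For any fixed open set, each tenant goes to its cheapest open site; total = fixed + service.
{Norris}: Dover→Norris 7·4=28, Galt→Norris 5·4=20, Ryde→Norris 9·19=171, Brent→Norris 6·21=126, Ashby→Norris 2·19=38, Joliet→Norris 4·20=80. Service 463; fixed 481; total 944.
{Upton, Norris}: Dover→Upton 5·4=20, Galt→Norris 5·4=20, Ryde→Norris 9·19=171, Brent→Upton 6·21=126, Ashby→Norris 2·19=38, Joliet→Norris 4·20=80. Service 455; fixed 642; total 1097.
{Upton}: service 1026 + fixed 161 = 1187
{Tring, Farrow, Vance, Upton, Norris}: Dover→Tring 5·4=20, Galt→Norris 5·4=20, Ryde→Norris 9·19=171, Brent→Upton 6·21=126, Ashby→Norris 2·19=38, Joliet→Norris 4·20=80. Service 455; fixed 1813; total 2268.
No other subset beats 944.

Open Norris only; minimum total cost 944.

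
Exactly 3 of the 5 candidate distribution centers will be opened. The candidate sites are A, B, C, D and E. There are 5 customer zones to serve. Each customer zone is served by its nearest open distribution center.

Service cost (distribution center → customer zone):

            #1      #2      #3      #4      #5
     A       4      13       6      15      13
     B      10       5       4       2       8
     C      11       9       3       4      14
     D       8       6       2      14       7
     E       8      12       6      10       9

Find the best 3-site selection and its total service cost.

Choose A, B and D; total service cost 20.

With exactly 3 open, each customer zone uses its cheapest among the chosen.
{A, B, D}: #1→A 4, #2→B 5, #3→D 2, #4→B 2, #5→D 7. Service cost 20.
{A, B, C}: service cost 22
{A, B, E}: service cost 23
Among all 10 size-3 choices, {A, B, D} is lowest.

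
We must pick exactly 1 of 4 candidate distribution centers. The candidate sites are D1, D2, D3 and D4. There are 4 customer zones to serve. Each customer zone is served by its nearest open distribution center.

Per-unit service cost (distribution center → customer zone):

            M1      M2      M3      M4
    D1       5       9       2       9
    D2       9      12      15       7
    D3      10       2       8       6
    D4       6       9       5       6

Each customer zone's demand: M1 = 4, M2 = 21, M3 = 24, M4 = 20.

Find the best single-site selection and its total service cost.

With exactly 1 open, each customer zone uses its cheapest among the chosen.
{D3}: M1→D3 10·4=40, M2→D3 2·21=42, M3→D3 8·24=192, M4→D3 6·20=120. Service cost 394.
{D1}: service cost 437
{D4}: service cost 453
Among all 4 size-1 choices, {D3} is lowest.

Choose D3 only; total service cost 394.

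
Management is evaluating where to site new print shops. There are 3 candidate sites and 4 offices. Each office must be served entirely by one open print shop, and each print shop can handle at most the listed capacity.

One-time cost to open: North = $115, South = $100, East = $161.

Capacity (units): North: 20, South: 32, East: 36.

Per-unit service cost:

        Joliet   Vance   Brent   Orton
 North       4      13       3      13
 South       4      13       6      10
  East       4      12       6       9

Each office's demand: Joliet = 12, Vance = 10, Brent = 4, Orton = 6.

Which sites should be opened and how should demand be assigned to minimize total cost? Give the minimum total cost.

Minimum total cost: 362

Open {South}: Joliet→South 4·12=48, Vance→South 13·10=130, Brent→South 6·4=24, Orton→South 10·6=60.
Loads: South carries 32/32. Service 262; fixed 100; total 362.
Next best feasible plan costs 407.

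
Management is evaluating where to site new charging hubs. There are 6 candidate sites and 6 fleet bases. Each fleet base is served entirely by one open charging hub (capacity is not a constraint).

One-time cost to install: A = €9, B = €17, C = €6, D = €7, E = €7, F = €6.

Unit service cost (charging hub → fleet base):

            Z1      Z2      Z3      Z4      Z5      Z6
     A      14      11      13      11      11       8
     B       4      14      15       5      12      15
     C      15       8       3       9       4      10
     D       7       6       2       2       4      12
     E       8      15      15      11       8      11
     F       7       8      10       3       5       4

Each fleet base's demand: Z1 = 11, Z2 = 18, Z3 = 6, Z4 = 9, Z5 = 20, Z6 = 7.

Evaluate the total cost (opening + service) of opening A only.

Total cost: 814

Each fleet base is assigned to its cheapest site among the open ones.
{A}: Z1→A 14·11=154, Z2→A 11·18=198, Z3→A 13·6=78, Z4→A 11·9=99, Z5→A 11·20=220, Z6→A 8·7=56. Service 805; fixed 9; total 814.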